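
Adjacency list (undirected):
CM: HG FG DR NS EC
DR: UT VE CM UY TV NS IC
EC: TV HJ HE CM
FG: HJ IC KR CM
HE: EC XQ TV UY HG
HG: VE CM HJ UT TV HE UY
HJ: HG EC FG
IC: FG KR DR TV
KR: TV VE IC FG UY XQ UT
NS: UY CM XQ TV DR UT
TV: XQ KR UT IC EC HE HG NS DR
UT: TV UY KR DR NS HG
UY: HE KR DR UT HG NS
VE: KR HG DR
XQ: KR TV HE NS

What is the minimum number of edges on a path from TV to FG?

Level 0: TV
Level 1: DR, EC, HE, HG, IC, KR, NS, UT, XQ
Level 2: CM, FG, HJ, UY, VE
FG first appears at level 2.

2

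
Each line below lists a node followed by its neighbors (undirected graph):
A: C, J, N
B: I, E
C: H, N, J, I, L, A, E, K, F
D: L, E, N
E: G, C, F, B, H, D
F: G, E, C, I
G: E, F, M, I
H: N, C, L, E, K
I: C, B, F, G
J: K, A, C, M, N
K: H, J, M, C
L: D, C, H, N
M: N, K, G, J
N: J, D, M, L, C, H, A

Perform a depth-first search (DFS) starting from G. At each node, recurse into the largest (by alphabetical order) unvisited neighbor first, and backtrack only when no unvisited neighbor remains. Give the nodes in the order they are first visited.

G -> M -> N -> L -> H -> K -> J -> C -> I -> F -> E -> D -> B -> A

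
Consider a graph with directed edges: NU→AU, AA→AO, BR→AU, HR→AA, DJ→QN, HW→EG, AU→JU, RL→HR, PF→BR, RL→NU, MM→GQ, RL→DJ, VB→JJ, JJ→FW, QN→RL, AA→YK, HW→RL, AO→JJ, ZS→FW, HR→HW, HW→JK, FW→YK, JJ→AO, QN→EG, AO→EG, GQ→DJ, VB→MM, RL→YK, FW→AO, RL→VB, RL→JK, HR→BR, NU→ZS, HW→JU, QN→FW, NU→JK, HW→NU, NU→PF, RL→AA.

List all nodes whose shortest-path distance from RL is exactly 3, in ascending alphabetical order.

EG, FW, GQ, JU

Level 0: RL
Level 1: AA, DJ, HR, JK, NU, VB, YK
Level 2: AO, AU, BR, HW, JJ, MM, PF, QN, ZS
Level 3: EG, FW, GQ, JU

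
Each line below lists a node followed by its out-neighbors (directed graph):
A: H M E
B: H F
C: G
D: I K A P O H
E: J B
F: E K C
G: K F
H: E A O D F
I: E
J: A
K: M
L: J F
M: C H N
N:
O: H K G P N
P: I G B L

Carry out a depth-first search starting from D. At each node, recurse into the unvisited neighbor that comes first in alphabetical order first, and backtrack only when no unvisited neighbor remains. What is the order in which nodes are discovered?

D, A, E, B, F, C, G, K, M, H, O, N, P, I, L, J

Visit D
D → A
A → E
E → B
B → F
F → C
C → G
G → K
K → M
M → H
H → O
O → N
O → P
P → I
P → L
L → J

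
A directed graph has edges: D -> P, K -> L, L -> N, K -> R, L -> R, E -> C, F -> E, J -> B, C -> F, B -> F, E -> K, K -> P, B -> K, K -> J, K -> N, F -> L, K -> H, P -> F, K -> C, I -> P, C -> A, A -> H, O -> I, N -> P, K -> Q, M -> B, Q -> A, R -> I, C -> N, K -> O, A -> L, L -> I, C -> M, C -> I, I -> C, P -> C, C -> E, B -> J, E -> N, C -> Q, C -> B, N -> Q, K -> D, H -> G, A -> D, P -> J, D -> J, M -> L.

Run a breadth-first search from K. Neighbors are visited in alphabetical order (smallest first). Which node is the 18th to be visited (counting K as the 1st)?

Visit K; enqueue C, D, H, J, L, N, O, P, Q, R → queue [C, D, H, J, L, N, O, P, Q, R]
Visit C; enqueue A, B, E, F, I, M → queue [D, H, J, L, N, O, P, Q, R, A, B, E, F, I, M]
Visit D → queue [H, J, L, N, O, P, Q, R, A, B, E, F, I, M]
Visit H; enqueue G → queue [J, L, N, O, P, Q, R, A, B, E, F, I, M, G]
Visit J → queue [L, N, O, P, Q, R, A, B, E, F, I, M, G]
Visit L → queue [N, O, P, Q, R, A, B, E, F, I, M, G]
Visit N → queue [O, P, Q, R, A, B, E, F, I, M, G]
Visit O → queue [P, Q, R, A, B, E, F, I, M, G]
Visit P → queue [Q, R, A, B, E, F, I, M, G]
Visit Q → queue [R, A, B, E, F, I, M, G]
Visit R → queue [A, B, E, F, I, M, G]
Visit A → queue [B, E, F, I, M, G]
Visit B → queue [E, F, I, M, G]
Visit E → queue [F, I, M, G]
Visit F → queue [I, M, G]
Visit I → queue [M, G]
Visit M → queue [G]
Visit G → queue []

Visit order: K, C, D, H, J, L, N, O, P, Q, R, A, B, E, F, I, M, G

G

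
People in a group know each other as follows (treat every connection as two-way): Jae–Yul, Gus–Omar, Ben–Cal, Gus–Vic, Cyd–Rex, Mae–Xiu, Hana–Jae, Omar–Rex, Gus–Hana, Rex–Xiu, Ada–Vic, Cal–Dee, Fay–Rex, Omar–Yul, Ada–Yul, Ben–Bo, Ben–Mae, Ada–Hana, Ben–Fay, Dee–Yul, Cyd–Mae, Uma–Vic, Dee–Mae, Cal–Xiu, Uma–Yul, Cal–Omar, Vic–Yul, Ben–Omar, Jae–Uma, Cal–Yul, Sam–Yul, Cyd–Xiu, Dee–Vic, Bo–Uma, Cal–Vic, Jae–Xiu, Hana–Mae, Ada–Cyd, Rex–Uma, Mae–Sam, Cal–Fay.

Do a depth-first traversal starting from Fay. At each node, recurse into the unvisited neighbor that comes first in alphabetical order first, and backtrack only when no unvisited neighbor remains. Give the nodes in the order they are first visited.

Visit Fay
Fay → Ben
Ben → Bo
Bo → Uma
Uma → Jae
Jae → Hana
Hana → Ada
Ada → Cyd
Cyd → Mae
Mae → Dee
Dee → Cal
Cal → Omar
Omar → Gus
Gus → Vic
Vic → Yul
Yul → Sam
Omar → Rex
Rex → Xiu

Fay Ben Bo Uma Jae Hana Ada Cyd Mae Dee Cal Omar Gus Vic Yul Sam Rex Xiu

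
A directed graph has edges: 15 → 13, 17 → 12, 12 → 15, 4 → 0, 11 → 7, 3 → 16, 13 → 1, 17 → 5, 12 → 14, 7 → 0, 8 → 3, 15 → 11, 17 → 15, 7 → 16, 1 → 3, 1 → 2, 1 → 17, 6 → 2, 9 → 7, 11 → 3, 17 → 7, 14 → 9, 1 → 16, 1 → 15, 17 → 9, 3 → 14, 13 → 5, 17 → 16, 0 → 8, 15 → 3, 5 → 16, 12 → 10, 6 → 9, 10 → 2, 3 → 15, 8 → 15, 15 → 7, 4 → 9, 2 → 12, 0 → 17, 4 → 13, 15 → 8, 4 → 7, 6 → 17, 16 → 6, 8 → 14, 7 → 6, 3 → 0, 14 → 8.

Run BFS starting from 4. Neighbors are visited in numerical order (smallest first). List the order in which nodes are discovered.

4, 0, 7, 9, 13, 8, 17, 6, 16, 1, 5, 3, 14, 15, 12, 2, 11, 10

Visit 4; enqueue 0, 7, 9, 13 → queue [0, 7, 9, 13]
Visit 0; enqueue 8, 17 → queue [7, 9, 13, 8, 17]
Visit 7; enqueue 6, 16 → queue [9, 13, 8, 17, 6, 16]
Visit 9 → queue [13, 8, 17, 6, 16]
Visit 13; enqueue 1, 5 → queue [8, 17, 6, 16, 1, 5]
Visit 8; enqueue 3, 14, 15 → queue [17, 6, 16, 1, 5, 3, 14, 15]
Visit 17; enqueue 12 → queue [6, 16, 1, 5, 3, 14, 15, 12]
Visit 6; enqueue 2 → queue [16, 1, 5, 3, 14, 15, 12, 2]
Visit 16 → queue [1, 5, 3, 14, 15, 12, 2]
Visit 1 → queue [5, 3, 14, 15, 12, 2]
Visit 5 → queue [3, 14, 15, 12, 2]
Visit 3 → queue [14, 15, 12, 2]
Visit 14 → queue [15, 12, 2]
Visit 15; enqueue 11 → queue [12, 2, 11]
Visit 12; enqueue 10 → queue [2, 11, 10]
Visit 2 → queue [11, 10]
Visit 11 → queue [10]
Visit 10 → queue []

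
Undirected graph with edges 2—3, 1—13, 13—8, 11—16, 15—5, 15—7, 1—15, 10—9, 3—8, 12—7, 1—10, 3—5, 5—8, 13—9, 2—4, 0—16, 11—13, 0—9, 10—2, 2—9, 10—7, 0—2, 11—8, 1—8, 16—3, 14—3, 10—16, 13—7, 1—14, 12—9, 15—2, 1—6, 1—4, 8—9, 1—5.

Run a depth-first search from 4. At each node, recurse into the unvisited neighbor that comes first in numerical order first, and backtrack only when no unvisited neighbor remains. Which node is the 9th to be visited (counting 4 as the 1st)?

Visit 4
4 → 1
1 → 5
5 → 3
3 → 2
2 → 0
0 → 9
9 → 8
8 → 11
11 → 13
13 → 7
7 → 10
10 → 16
7 → 12
7 → 15
3 → 14
1 → 6

Visit order: 4, 1, 5, 3, 2, 0, 9, 8, 11, 13, 7, 10, 16, 12, 15, 14, 6

11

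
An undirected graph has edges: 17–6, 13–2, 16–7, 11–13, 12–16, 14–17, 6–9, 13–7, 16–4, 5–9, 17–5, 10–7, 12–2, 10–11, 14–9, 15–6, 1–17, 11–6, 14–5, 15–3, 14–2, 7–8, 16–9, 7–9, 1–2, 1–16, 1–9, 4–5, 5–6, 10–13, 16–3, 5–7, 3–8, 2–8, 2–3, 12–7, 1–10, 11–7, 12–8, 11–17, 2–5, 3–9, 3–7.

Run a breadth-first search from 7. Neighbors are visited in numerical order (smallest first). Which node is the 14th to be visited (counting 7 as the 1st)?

6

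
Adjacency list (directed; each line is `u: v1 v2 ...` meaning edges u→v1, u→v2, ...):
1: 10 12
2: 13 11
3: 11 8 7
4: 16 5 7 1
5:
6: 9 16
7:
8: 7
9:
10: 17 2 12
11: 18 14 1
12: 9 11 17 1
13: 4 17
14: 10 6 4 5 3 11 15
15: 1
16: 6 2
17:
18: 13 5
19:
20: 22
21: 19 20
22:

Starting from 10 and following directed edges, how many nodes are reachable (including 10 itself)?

18

BFS from 10 visits: 10, 2, 12, 17, 11, 13, 1, 9, 14, 18, 4, 3, 5, 6, 15, 7, 16, 8
Reachable nodes: 18 of 22 total.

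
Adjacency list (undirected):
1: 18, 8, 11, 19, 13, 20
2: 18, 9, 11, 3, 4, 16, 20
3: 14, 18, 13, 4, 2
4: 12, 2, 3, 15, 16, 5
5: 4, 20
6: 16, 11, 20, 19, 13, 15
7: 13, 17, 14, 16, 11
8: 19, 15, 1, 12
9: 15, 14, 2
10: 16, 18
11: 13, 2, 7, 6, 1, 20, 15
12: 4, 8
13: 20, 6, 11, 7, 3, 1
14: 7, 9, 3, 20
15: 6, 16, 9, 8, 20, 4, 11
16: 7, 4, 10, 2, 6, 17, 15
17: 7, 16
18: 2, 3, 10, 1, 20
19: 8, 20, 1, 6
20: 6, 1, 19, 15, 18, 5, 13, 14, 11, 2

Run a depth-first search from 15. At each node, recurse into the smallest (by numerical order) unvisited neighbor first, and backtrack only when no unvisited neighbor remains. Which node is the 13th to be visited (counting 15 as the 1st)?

14

Visit 15
15 → 4
4 → 2
2 → 3
3 → 13
13 → 1
1 → 8
8 → 12
8 → 19
19 → 6
6 → 11
11 → 7
7 → 14
14 → 9
14 → 20
20 → 5
20 → 18
18 → 10
10 → 16
16 → 17

Visit order: 15, 4, 2, 3, 13, 1, 8, 12, 19, 6, 11, 7, 14, 9, 20, 5, 18, 10, 16, 17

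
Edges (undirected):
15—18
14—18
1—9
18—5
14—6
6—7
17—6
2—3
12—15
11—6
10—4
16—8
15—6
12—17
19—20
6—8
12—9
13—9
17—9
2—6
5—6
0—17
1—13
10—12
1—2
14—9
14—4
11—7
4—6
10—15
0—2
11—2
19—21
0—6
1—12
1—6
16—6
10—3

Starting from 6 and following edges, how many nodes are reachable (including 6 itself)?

19

BFS from 6 visits: 6, 17, 16, 15, 14, 11, 8, 7, 5, 4, 2, 1, 0, 12, 9, 18, 10, 3, 13
Reachable nodes: 19 of 22 total.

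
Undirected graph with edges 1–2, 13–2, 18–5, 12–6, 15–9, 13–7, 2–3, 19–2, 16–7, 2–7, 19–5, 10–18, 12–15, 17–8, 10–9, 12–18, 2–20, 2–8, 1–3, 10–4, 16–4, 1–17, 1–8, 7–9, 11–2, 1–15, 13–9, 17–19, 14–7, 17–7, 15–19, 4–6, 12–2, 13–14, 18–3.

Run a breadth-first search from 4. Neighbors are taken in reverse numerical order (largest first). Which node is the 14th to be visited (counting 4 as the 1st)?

3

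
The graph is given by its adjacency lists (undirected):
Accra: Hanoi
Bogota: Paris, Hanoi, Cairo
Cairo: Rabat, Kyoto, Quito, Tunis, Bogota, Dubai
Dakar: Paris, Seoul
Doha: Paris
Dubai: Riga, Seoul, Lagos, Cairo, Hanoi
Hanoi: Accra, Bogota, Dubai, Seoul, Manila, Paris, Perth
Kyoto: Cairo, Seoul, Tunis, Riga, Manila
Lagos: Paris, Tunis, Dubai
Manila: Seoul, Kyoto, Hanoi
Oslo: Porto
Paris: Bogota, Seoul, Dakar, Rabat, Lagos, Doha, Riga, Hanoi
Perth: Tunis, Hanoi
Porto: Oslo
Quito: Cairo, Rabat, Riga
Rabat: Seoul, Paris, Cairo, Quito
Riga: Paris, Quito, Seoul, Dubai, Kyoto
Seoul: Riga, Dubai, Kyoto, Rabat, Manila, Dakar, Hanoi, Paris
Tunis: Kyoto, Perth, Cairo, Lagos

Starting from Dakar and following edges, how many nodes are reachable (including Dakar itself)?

17

BFS from Dakar visits: Dakar, Paris, Seoul, Bogota, Rabat, Lagos, Doha, Riga, Hanoi, Dubai, Kyoto, Manila, Cairo, Quito, Tunis, Accra, Perth
Reachable nodes: 17 of 19 total.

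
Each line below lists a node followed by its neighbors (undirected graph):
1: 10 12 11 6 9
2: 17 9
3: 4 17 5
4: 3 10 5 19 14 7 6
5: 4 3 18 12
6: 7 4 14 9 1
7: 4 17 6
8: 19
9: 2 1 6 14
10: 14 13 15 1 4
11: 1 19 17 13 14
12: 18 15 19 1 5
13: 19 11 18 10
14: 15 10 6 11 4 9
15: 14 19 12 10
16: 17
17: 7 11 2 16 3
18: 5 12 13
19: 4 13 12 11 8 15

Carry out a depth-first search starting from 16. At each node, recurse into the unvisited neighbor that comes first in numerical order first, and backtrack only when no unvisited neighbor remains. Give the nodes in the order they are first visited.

16, 17, 2, 9, 1, 6, 4, 3, 5, 12, 15, 10, 13, 11, 14, 19, 8, 18, 7

Visit 16
16 → 17
17 → 2
2 → 9
9 → 1
1 → 6
6 → 4
4 → 3
3 → 5
5 → 12
12 → 15
15 → 10
10 → 13
13 → 11
11 → 14
11 → 19
19 → 8
13 → 18
4 → 7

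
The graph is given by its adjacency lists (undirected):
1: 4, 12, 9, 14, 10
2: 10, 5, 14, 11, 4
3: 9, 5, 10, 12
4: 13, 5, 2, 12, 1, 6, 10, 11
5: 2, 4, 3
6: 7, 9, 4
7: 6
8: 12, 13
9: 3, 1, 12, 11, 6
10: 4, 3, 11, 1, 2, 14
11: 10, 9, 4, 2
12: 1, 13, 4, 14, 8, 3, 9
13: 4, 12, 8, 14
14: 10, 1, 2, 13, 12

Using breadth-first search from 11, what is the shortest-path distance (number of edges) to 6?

Level 0: 11
Level 1: 2, 4, 9, 10
Level 2: 1, 3, 5, 6, 12, 13, 14
Level 3: 7, 8
6 first appears at level 2.

2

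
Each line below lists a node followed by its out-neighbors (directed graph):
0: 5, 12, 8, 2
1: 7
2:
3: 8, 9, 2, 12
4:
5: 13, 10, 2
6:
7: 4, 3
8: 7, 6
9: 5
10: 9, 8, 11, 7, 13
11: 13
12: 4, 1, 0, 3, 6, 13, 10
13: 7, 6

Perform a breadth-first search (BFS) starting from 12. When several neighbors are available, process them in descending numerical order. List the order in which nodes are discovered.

Visit 12; enqueue 13, 10, 6, 4, 3, 1, 0 → queue [13, 10, 6, 4, 3, 1, 0]
Visit 13; enqueue 7 → queue [10, 6, 4, 3, 1, 0, 7]
Visit 10; enqueue 11, 9, 8 → queue [6, 4, 3, 1, 0, 7, 11, 9, 8]
Visit 6 → queue [4, 3, 1, 0, 7, 11, 9, 8]
Visit 4 → queue [3, 1, 0, 7, 11, 9, 8]
Visit 3; enqueue 2 → queue [1, 0, 7, 11, 9, 8, 2]
Visit 1 → queue [0, 7, 11, 9, 8, 2]
Visit 0; enqueue 5 → queue [7, 11, 9, 8, 2, 5]
Visit 7 → queue [11, 9, 8, 2, 5]
Visit 11 → queue [9, 8, 2, 5]
Visit 9 → queue [8, 2, 5]
Visit 8 → queue [2, 5]
Visit 2 → queue [5]
Visit 5 → queue []

12, 13, 10, 6, 4, 3, 1, 0, 7, 11, 9, 8, 2, 5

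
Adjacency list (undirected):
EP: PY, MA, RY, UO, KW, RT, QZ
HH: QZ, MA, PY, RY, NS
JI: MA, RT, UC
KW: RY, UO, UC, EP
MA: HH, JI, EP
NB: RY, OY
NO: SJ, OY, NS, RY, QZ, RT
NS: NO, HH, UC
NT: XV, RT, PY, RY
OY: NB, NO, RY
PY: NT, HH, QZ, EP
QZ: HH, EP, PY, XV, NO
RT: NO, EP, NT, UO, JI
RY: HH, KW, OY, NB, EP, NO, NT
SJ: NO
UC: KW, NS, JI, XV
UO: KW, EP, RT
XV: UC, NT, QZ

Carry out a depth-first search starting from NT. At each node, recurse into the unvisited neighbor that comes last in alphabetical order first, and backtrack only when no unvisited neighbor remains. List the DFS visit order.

Visit NT
NT → XV
XV → UC
UC → NS
NS → NO
NO → SJ
NO → RY
RY → OY
OY → NB
RY → KW
KW → UO
UO → RT
RT → JI
JI → MA
MA → HH
HH → QZ
QZ → PY
PY → EP

NT XV UC NS NO SJ RY OY NB KW UO RT JI MA HH QZ PY EP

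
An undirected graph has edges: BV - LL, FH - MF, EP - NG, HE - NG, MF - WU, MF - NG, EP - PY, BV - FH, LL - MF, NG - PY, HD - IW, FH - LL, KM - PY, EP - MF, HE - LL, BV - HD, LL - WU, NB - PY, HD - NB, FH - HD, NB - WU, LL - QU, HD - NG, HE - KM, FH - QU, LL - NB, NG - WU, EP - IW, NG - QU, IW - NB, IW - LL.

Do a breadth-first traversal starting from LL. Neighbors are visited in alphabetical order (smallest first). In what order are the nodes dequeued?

Visit LL; enqueue BV, FH, HE, IW, MF, NB, QU, WU → queue [BV, FH, HE, IW, MF, NB, QU, WU]
Visit BV; enqueue HD → queue [FH, HE, IW, MF, NB, QU, WU, HD]
Visit FH → queue [HE, IW, MF, NB, QU, WU, HD]
Visit HE; enqueue KM, NG → queue [IW, MF, NB, QU, WU, HD, KM, NG]
Visit IW; enqueue EP → queue [MF, NB, QU, WU, HD, KM, NG, EP]
Visit MF → queue [NB, QU, WU, HD, KM, NG, EP]
Visit NB; enqueue PY → queue [QU, WU, HD, KM, NG, EP, PY]
Visit QU → queue [WU, HD, KM, NG, EP, PY]
Visit WU → queue [HD, KM, NG, EP, PY]
Visit HD → queue [KM, NG, EP, PY]
Visit KM → queue [NG, EP, PY]
Visit NG → queue [EP, PY]
Visit EP → queue [PY]
Visit PY → queue []

LL → BV → FH → HE → IW → MF → NB → QU → WU → HD → KM → NG → EP → PY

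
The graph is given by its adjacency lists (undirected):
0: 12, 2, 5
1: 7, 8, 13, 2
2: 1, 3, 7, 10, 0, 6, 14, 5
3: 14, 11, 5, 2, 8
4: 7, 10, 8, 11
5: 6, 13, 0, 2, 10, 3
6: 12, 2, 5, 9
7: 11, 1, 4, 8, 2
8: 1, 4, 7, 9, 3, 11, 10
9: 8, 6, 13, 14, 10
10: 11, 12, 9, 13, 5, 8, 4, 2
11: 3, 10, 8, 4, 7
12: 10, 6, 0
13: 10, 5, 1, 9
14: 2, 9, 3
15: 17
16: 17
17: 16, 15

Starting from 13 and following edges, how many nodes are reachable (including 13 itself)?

BFS from 13 visits: 13, 10, 9, 5, 1, 12, 11, 8, 4, 2, 14, 6, 3, 0, 7
Reachable nodes: 15 of 18 total.

15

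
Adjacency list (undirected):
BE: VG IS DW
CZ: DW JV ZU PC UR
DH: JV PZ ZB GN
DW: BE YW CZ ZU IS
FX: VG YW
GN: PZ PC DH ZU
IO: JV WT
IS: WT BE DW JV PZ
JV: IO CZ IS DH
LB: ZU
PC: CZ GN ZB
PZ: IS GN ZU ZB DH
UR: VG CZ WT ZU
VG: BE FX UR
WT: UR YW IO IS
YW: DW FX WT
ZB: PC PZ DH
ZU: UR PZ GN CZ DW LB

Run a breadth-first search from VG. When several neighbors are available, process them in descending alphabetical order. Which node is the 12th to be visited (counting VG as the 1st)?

LB

Visit VG; enqueue UR, FX, BE → queue [UR, FX, BE]
Visit UR; enqueue ZU, WT, CZ → queue [FX, BE, ZU, WT, CZ]
Visit FX; enqueue YW → queue [BE, ZU, WT, CZ, YW]
Visit BE; enqueue IS, DW → queue [ZU, WT, CZ, YW, IS, DW]
Visit ZU; enqueue PZ, LB, GN → queue [WT, CZ, YW, IS, DW, PZ, LB, GN]
Visit WT; enqueue IO → queue [CZ, YW, IS, DW, PZ, LB, GN, IO]
Visit CZ; enqueue PC, JV → queue [YW, IS, DW, PZ, LB, GN, IO, PC, JV]
Visit YW → queue [IS, DW, PZ, LB, GN, IO, PC, JV]
Visit IS → queue [DW, PZ, LB, GN, IO, PC, JV]
Visit DW → queue [PZ, LB, GN, IO, PC, JV]
Visit PZ; enqueue ZB, DH → queue [LB, GN, IO, PC, JV, ZB, DH]
Visit LB → queue [GN, IO, PC, JV, ZB, DH]
Visit GN → queue [IO, PC, JV, ZB, DH]
Visit IO → queue [PC, JV, ZB, DH]
Visit PC → queue [JV, ZB, DH]
Visit JV → queue [ZB, DH]
Visit ZB → queue [DH]
Visit DH → queue []

Visit order: VG, UR, FX, BE, ZU, WT, CZ, YW, IS, DW, PZ, LB, GN, IO, PC, JV, ZB, DH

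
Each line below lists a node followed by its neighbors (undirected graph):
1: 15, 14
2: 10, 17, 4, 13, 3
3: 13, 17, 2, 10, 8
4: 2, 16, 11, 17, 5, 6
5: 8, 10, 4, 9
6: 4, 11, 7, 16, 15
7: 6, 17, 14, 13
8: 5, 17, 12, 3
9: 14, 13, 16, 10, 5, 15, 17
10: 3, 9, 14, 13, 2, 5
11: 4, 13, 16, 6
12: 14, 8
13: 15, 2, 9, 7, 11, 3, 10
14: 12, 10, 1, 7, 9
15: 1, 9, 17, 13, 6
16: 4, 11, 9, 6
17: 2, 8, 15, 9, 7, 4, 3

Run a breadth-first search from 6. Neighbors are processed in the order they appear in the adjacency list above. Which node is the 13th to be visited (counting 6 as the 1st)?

Visit 6; enqueue 4, 11, 7, 16, 15 → queue [4, 11, 7, 16, 15]
Visit 4; enqueue 2, 17, 5 → queue [11, 7, 16, 15, 2, 17, 5]
Visit 11; enqueue 13 → queue [7, 16, 15, 2, 17, 5, 13]
Visit 7; enqueue 14 → queue [16, 15, 2, 17, 5, 13, 14]
Visit 16; enqueue 9 → queue [15, 2, 17, 5, 13, 14, 9]
Visit 15; enqueue 1 → queue [2, 17, 5, 13, 14, 9, 1]
Visit 2; enqueue 10, 3 → queue [17, 5, 13, 14, 9, 1, 10, 3]
Visit 17; enqueue 8 → queue [5, 13, 14, 9, 1, 10, 3, 8]
Visit 5 → queue [13, 14, 9, 1, 10, 3, 8]
Visit 13 → queue [14, 9, 1, 10, 3, 8]
Visit 14; enqueue 12 → queue [9, 1, 10, 3, 8, 12]
Visit 9 → queue [1, 10, 3, 8, 12]
Visit 1 → queue [10, 3, 8, 12]
Visit 10 → queue [3, 8, 12]
Visit 3 → queue [8, 12]
Visit 8 → queue [12]
Visit 12 → queue []

Visit order: 6, 4, 11, 7, 16, 15, 2, 17, 5, 13, 14, 9, 1, 10, 3, 8, 12

1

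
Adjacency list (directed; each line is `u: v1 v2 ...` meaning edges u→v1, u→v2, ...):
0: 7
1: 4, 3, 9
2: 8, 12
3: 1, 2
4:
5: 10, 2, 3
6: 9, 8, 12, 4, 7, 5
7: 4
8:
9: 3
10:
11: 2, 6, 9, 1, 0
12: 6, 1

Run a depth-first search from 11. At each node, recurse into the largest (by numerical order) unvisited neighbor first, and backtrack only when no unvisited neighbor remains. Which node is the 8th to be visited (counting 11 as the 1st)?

7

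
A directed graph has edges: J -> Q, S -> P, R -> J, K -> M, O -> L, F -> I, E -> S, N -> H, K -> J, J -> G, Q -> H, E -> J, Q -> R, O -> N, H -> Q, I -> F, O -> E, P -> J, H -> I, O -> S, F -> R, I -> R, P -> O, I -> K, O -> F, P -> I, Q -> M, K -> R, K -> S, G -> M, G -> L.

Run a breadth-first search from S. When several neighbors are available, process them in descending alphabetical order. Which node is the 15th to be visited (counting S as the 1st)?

M

Visit S; enqueue P → queue [P]
Visit P; enqueue O, J, I → queue [O, J, I]
Visit O; enqueue N, L, F, E → queue [J, I, N, L, F, E]
Visit J; enqueue Q, G → queue [I, N, L, F, E, Q, G]
Visit I; enqueue R, K → queue [N, L, F, E, Q, G, R, K]
Visit N; enqueue H → queue [L, F, E, Q, G, R, K, H]
Visit L → queue [F, E, Q, G, R, K, H]
Visit F → queue [E, Q, G, R, K, H]
Visit E → queue [Q, G, R, K, H]
Visit Q; enqueue M → queue [G, R, K, H, M]
Visit G → queue [R, K, H, M]
Visit R → queue [K, H, M]
Visit K → queue [H, M]
Visit H → queue [M]
Visit M → queue []

Visit order: S, P, O, J, I, N, L, F, E, Q, G, R, K, H, M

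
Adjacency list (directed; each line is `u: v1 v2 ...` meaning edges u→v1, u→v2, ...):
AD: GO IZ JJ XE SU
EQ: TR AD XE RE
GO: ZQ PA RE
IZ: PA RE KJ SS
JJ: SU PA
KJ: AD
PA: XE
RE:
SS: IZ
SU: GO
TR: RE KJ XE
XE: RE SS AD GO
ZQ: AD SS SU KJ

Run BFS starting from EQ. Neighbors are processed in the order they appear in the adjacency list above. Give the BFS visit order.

EQ -> TR -> AD -> XE -> RE -> KJ -> GO -> IZ -> JJ -> SU -> SS -> ZQ -> PA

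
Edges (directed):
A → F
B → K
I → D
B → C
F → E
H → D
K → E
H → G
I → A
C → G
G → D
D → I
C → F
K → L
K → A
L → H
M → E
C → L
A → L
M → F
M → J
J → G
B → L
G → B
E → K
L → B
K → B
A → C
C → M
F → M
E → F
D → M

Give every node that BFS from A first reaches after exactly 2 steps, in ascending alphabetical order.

B, E, G, H, M

Level 0: A
Level 1: C, F, L
Level 2: B, E, G, H, M
Level 3: D, J, K
Level 4: I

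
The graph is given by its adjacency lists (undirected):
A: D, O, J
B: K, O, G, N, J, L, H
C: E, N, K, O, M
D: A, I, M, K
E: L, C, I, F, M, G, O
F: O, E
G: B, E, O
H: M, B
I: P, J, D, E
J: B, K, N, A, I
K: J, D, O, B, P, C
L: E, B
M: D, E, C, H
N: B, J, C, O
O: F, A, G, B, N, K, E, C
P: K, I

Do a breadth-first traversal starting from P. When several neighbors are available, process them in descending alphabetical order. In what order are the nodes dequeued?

Visit P; enqueue K, I → queue [K, I]
Visit K; enqueue O, J, D, C, B → queue [I, O, J, D, C, B]
Visit I; enqueue E → queue [O, J, D, C, B, E]
Visit O; enqueue N, G, F, A → queue [J, D, C, B, E, N, G, F, A]
Visit J → queue [D, C, B, E, N, G, F, A]
Visit D; enqueue M → queue [C, B, E, N, G, F, A, M]
Visit C → queue [B, E, N, G, F, A, M]
Visit B; enqueue L, H → queue [E, N, G, F, A, M, L, H]
Visit E → queue [N, G, F, A, M, L, H]
Visit N → queue [G, F, A, M, L, H]
Visit G → queue [F, A, M, L, H]
Visit F → queue [A, M, L, H]
Visit A → queue [M, L, H]
Visit M → queue [L, H]
Visit L → queue [H]
Visit H → queue []

P K I O J D C B E N G F A M L H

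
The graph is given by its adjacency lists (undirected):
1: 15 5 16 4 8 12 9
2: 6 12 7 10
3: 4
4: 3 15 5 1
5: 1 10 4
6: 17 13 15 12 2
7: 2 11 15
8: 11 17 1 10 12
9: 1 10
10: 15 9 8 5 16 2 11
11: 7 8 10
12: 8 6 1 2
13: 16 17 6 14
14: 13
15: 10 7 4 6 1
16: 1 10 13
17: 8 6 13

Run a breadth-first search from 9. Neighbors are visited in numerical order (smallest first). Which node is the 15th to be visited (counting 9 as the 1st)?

Visit 9; enqueue 1, 10 → queue [1, 10]
Visit 1; enqueue 4, 5, 8, 12, 15, 16 → queue [10, 4, 5, 8, 12, 15, 16]
Visit 10; enqueue 2, 11 → queue [4, 5, 8, 12, 15, 16, 2, 11]
Visit 4; enqueue 3 → queue [5, 8, 12, 15, 16, 2, 11, 3]
Visit 5 → queue [8, 12, 15, 16, 2, 11, 3]
Visit 8; enqueue 17 → queue [12, 15, 16, 2, 11, 3, 17]
Visit 12; enqueue 6 → queue [15, 16, 2, 11, 3, 17, 6]
Visit 15; enqueue 7 → queue [16, 2, 11, 3, 17, 6, 7]
Visit 16; enqueue 13 → queue [2, 11, 3, 17, 6, 7, 13]
Visit 2 → queue [11, 3, 17, 6, 7, 13]
Visit 11 → queue [3, 17, 6, 7, 13]
Visit 3 → queue [17, 6, 7, 13]
Visit 17 → queue [6, 7, 13]
Visit 6 → queue [7, 13]
Visit 7 → queue [13]
Visit 13; enqueue 14 → queue [14]
Visit 14 → queue []

Visit order: 9, 1, 10, 4, 5, 8, 12, 15, 16, 2, 11, 3, 17, 6, 7, 13, 14

7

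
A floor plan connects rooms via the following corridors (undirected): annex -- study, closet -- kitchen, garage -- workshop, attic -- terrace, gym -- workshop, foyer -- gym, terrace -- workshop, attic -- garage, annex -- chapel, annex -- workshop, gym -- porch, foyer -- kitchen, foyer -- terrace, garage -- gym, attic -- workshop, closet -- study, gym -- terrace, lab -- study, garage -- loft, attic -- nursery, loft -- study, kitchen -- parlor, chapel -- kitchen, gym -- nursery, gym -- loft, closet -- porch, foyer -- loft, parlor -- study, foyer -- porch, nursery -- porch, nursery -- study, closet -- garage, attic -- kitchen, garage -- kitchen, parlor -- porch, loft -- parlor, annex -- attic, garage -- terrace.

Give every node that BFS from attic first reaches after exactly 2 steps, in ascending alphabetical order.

Level 0: attic
Level 1: annex, garage, kitchen, nursery, terrace, workshop
Level 2: chapel, closet, foyer, gym, loft, parlor, porch, study
Level 3: lab

chapel, closet, foyer, gym, loft, parlor, porch, study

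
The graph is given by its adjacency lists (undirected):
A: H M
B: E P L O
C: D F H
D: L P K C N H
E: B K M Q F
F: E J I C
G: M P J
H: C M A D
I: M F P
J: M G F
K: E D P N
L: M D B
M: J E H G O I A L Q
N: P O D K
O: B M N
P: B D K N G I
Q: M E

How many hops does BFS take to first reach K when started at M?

Level 0: M
Level 1: A, E, G, H, I, J, L, O, Q
Level 2: B, C, D, F, K, N, P
K first appears at level 2.

2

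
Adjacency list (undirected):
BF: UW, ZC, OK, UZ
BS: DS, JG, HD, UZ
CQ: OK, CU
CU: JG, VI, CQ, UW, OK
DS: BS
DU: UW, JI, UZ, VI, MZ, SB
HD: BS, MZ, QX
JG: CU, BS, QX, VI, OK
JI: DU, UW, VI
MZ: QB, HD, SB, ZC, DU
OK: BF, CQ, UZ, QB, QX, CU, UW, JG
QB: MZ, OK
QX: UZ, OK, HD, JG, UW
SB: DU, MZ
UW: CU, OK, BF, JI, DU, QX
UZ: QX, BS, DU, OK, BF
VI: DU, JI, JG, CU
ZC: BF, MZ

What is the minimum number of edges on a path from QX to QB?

2

Level 0: QX
Level 1: HD, JG, OK, UW, UZ
Level 2: BF, BS, CQ, CU, DU, JI, MZ, QB, VI
Level 3: DS, SB, ZC
QB first appears at level 2.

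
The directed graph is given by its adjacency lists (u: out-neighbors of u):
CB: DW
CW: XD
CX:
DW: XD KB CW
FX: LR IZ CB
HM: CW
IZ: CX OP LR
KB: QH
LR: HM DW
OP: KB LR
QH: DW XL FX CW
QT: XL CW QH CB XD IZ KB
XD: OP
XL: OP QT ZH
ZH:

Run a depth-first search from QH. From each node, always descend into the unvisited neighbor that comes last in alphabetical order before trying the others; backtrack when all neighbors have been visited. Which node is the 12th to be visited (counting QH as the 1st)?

Visit QH
QH → XL
XL → ZH
XL → QT
QT → XD
XD → OP
OP → LR
LR → HM
HM → CW
LR → DW
DW → KB
QT → IZ
IZ → CX
QT → CB
QH → FX

Visit order: QH, XL, ZH, QT, XD, OP, LR, HM, CW, DW, KB, IZ, CX, CB, FX

IZ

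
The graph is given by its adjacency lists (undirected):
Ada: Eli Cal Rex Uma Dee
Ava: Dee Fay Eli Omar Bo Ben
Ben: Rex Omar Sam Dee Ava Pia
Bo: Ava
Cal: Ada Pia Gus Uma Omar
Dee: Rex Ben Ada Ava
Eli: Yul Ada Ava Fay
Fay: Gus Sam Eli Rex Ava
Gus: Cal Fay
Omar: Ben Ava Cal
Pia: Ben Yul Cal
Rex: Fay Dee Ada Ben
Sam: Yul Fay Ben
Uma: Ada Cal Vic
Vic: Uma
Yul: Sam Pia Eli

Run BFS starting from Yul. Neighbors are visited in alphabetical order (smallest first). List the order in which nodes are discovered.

Visit Yul; enqueue Eli, Pia, Sam → queue [Eli, Pia, Sam]
Visit Eli; enqueue Ada, Ava, Fay → queue [Pia, Sam, Ada, Ava, Fay]
Visit Pia; enqueue Ben, Cal → queue [Sam, Ada, Ava, Fay, Ben, Cal]
Visit Sam → queue [Ada, Ava, Fay, Ben, Cal]
Visit Ada; enqueue Dee, Rex, Uma → queue [Ava, Fay, Ben, Cal, Dee, Rex, Uma]
Visit Ava; enqueue Bo, Omar → queue [Fay, Ben, Cal, Dee, Rex, Uma, Bo, Omar]
Visit Fay; enqueue Gus → queue [Ben, Cal, Dee, Rex, Uma, Bo, Omar, Gus]
Visit Ben → queue [Cal, Dee, Rex, Uma, Bo, Omar, Gus]
Visit Cal → queue [Dee, Rex, Uma, Bo, Omar, Gus]
Visit Dee → queue [Rex, Uma, Bo, Omar, Gus]
Visit Rex → queue [Uma, Bo, Omar, Gus]
Visit Uma; enqueue Vic → queue [Bo, Omar, Gus, Vic]
Visit Bo → queue [Omar, Gus, Vic]
Visit Omar → queue [Gus, Vic]
Visit Gus → queue [Vic]
Visit Vic → queue []

Yul Eli Pia Sam Ada Ava Fay Ben Cal Dee Rex Uma Bo Omar Gus Vic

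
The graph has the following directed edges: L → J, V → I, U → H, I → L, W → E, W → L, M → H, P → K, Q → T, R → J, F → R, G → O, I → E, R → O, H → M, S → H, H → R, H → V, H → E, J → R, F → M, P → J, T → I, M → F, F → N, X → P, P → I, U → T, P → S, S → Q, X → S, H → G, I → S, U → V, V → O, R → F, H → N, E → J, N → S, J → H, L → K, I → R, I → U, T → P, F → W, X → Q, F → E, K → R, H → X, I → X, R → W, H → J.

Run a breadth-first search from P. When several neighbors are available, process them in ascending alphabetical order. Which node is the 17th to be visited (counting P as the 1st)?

V

Visit P; enqueue I, J, K, S → queue [I, J, K, S]
Visit I; enqueue E, L, R, U, X → queue [J, K, S, E, L, R, U, X]
Visit J; enqueue H → queue [K, S, E, L, R, U, X, H]
Visit K → queue [S, E, L, R, U, X, H]
Visit S; enqueue Q → queue [E, L, R, U, X, H, Q]
Visit E → queue [L, R, U, X, H, Q]
Visit L → queue [R, U, X, H, Q]
Visit R; enqueue F, O, W → queue [U, X, H, Q, F, O, W]
Visit U; enqueue T, V → queue [X, H, Q, F, O, W, T, V]
Visit X → queue [H, Q, F, O, W, T, V]
Visit H; enqueue G, M, N → queue [Q, F, O, W, T, V, G, M, N]
Visit Q → queue [F, O, W, T, V, G, M, N]
Visit F → queue [O, W, T, V, G, M, N]
Visit O → queue [W, T, V, G, M, N]
Visit W → queue [T, V, G, M, N]
Visit T → queue [V, G, M, N]
Visit V → queue [G, M, N]
Visit G → queue [M, N]
Visit M → queue [N]
Visit N → queue []

Visit order: P, I, J, K, S, E, L, R, U, X, H, Q, F, O, W, T, V, G, M, N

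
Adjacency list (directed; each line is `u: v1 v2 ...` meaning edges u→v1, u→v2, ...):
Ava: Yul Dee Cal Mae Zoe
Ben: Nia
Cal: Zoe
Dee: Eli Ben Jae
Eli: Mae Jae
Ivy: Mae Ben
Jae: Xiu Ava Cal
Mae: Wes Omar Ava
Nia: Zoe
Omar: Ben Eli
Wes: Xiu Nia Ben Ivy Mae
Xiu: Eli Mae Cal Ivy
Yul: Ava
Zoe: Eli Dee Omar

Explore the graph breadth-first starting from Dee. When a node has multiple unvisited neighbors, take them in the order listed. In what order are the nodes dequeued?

Visit Dee; enqueue Eli, Ben, Jae → queue [Eli, Ben, Jae]
Visit Eli; enqueue Mae → queue [Ben, Jae, Mae]
Visit Ben; enqueue Nia → queue [Jae, Mae, Nia]
Visit Jae; enqueue Xiu, Ava, Cal → queue [Mae, Nia, Xiu, Ava, Cal]
Visit Mae; enqueue Wes, Omar → queue [Nia, Xiu, Ava, Cal, Wes, Omar]
Visit Nia; enqueue Zoe → queue [Xiu, Ava, Cal, Wes, Omar, Zoe]
Visit Xiu; enqueue Ivy → queue [Ava, Cal, Wes, Omar, Zoe, Ivy]
Visit Ava; enqueue Yul → queue [Cal, Wes, Omar, Zoe, Ivy, Yul]
Visit Cal → queue [Wes, Omar, Zoe, Ivy, Yul]
Visit Wes → queue [Omar, Zoe, Ivy, Yul]
Visit Omar → queue [Zoe, Ivy, Yul]
Visit Zoe → queue [Ivy, Yul]
Visit Ivy → queue [Yul]
Visit Yul → queue []

Dee -> Eli -> Ben -> Jae -> Mae -> Nia -> Xiu -> Ava -> Cal -> Wes -> Omar -> Zoe -> Ivy -> Yul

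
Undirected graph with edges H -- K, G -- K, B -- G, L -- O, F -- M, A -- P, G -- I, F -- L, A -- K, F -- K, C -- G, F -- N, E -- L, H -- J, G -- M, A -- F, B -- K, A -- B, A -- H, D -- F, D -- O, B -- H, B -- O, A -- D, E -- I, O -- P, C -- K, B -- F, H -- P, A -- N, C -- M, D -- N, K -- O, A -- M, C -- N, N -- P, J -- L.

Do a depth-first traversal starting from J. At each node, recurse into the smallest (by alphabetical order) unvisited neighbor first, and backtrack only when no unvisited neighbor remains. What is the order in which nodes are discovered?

J H A B F D N C G I E L O K P M

Visit J
J → H
H → A
A → B
B → F
F → D
D → N
N → C
C → G
G → I
I → E
E → L
L → O
O → K
O → P
G → M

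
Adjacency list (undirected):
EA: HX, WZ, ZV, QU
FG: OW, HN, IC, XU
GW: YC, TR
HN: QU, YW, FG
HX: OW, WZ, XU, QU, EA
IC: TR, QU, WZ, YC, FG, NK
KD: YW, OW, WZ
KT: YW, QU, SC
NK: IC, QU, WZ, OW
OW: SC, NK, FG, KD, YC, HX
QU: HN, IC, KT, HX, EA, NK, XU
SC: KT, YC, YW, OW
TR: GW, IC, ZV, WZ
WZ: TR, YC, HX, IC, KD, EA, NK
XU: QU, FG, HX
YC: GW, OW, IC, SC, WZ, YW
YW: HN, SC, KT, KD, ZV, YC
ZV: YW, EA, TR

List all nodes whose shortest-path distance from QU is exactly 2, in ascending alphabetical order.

Level 0: QU
Level 1: EA, HN, HX, IC, KT, NK, XU
Level 2: FG, OW, SC, TR, WZ, YC, YW, ZV
Level 3: GW, KD

FG, OW, SC, TR, WZ, YC, YW, ZV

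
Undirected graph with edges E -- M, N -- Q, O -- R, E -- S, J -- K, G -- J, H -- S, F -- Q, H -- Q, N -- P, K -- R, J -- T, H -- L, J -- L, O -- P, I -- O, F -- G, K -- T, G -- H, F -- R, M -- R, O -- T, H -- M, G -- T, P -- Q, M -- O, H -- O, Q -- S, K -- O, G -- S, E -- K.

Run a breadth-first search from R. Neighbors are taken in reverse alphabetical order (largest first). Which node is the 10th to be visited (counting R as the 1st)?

Visit R; enqueue O, M, K, F → queue [O, M, K, F]
Visit O; enqueue T, P, I, H → queue [M, K, F, T, P, I, H]
Visit M; enqueue E → queue [K, F, T, P, I, H, E]
Visit K; enqueue J → queue [F, T, P, I, H, E, J]
Visit F; enqueue Q, G → queue [T, P, I, H, E, J, Q, G]
Visit T → queue [P, I, H, E, J, Q, G]
Visit P; enqueue N → queue [I, H, E, J, Q, G, N]
Visit I → queue [H, E, J, Q, G, N]
Visit H; enqueue S, L → queue [E, J, Q, G, N, S, L]
Visit E → queue [J, Q, G, N, S, L]
Visit J → queue [Q, G, N, S, L]
Visit Q → queue [G, N, S, L]
Visit G → queue [N, S, L]
Visit N → queue [S, L]
Visit S → queue [L]
Visit L → queue []

Visit order: R, O, M, K, F, T, P, I, H, E, J, Q, G, N, S, L

E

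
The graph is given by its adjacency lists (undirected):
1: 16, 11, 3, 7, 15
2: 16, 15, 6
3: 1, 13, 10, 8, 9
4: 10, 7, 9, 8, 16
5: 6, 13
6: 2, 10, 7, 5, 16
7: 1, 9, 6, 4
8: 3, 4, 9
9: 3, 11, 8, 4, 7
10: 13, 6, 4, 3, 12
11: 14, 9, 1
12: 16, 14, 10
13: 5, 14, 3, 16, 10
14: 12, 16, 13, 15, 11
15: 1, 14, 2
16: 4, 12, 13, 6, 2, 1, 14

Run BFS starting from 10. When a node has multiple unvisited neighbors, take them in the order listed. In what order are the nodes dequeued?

Visit 10; enqueue 13, 6, 4, 3, 12 → queue [13, 6, 4, 3, 12]
Visit 13; enqueue 5, 14, 16 → queue [6, 4, 3, 12, 5, 14, 16]
Visit 6; enqueue 2, 7 → queue [4, 3, 12, 5, 14, 16, 2, 7]
Visit 4; enqueue 9, 8 → queue [3, 12, 5, 14, 16, 2, 7, 9, 8]
Visit 3; enqueue 1 → queue [12, 5, 14, 16, 2, 7, 9, 8, 1]
Visit 12 → queue [5, 14, 16, 2, 7, 9, 8, 1]
Visit 5 → queue [14, 16, 2, 7, 9, 8, 1]
Visit 14; enqueue 15, 11 → queue [16, 2, 7, 9, 8, 1, 15, 11]
Visit 16 → queue [2, 7, 9, 8, 1, 15, 11]
Visit 2 → queue [7, 9, 8, 1, 15, 11]
Visit 7 → queue [9, 8, 1, 15, 11]
Visit 9 → queue [8, 1, 15, 11]
Visit 8 → queue [1, 15, 11]
Visit 1 → queue [15, 11]
Visit 15 → queue [11]
Visit 11 → queue []

10 → 13 → 6 → 4 → 3 → 12 → 5 → 14 → 16 → 2 → 7 → 9 → 8 → 1 → 15 → 11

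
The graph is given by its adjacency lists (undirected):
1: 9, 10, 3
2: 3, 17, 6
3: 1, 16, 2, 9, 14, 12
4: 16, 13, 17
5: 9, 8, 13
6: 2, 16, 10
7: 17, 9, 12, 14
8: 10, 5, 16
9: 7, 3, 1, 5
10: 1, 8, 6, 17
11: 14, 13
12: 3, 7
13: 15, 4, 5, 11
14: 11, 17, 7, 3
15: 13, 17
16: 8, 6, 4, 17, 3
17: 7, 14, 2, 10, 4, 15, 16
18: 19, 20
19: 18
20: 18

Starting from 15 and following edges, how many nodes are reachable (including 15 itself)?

17

BFS from 15 visits: 15, 13, 17, 4, 5, 11, 7, 14, 2, 10, 16, 9, 8, 12, 3, 6, 1
Reachable nodes: 17 of 20 total.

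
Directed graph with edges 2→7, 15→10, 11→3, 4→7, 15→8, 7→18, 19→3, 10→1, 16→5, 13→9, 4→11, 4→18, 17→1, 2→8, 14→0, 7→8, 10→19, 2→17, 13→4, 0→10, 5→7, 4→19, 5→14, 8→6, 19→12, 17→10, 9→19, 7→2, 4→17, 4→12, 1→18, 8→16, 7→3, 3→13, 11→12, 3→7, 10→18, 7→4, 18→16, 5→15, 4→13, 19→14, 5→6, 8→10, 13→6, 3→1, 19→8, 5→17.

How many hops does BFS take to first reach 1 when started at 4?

2

Level 0: 4
Level 1: 7, 11, 12, 13, 17, 18, 19
Level 2: 1, 2, 3, 6, 8, 9, 10, 14, 16
Level 3: 0, 5
Level 4: 15
1 first appears at level 2.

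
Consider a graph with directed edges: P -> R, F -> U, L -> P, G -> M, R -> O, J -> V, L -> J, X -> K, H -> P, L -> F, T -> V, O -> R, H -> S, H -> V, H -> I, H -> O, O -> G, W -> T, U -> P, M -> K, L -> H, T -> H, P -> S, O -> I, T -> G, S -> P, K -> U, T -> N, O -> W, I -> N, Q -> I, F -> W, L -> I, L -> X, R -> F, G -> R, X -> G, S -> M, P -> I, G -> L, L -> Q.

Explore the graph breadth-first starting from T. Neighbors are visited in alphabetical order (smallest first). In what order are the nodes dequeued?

Visit T; enqueue G, H, N, V → queue [G, H, N, V]
Visit G; enqueue L, M, R → queue [H, N, V, L, M, R]
Visit H; enqueue I, O, P, S → queue [N, V, L, M, R, I, O, P, S]
Visit N → queue [V, L, M, R, I, O, P, S]
Visit V → queue [L, M, R, I, O, P, S]
Visit L; enqueue F, J, Q, X → queue [M, R, I, O, P, S, F, J, Q, X]
Visit M; enqueue K → queue [R, I, O, P, S, F, J, Q, X, K]
Visit R → queue [I, O, P, S, F, J, Q, X, K]
Visit I → queue [O, P, S, F, J, Q, X, K]
Visit O; enqueue W → queue [P, S, F, J, Q, X, K, W]
Visit P → queue [S, F, J, Q, X, K, W]
Visit S → queue [F, J, Q, X, K, W]
Visit F; enqueue U → queue [J, Q, X, K, W, U]
Visit J → queue [Q, X, K, W, U]
Visit Q → queue [X, K, W, U]
Visit X → queue [K, W, U]
Visit K → queue [W, U]
Visit W → queue [U]
Visit U → queue []

T -> G -> H -> N -> V -> L -> M -> R -> I -> O -> P -> S -> F -> J -> Q -> X -> K -> W -> U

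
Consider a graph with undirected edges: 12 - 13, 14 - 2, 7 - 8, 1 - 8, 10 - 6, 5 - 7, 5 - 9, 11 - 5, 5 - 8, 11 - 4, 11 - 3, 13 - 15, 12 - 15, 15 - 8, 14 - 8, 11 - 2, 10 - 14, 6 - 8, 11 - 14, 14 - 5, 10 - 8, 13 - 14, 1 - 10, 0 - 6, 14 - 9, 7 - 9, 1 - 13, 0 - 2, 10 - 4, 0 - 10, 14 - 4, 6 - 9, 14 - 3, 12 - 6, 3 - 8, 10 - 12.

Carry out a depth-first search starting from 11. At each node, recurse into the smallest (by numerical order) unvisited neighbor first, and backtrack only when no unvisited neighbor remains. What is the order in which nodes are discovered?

11 → 2 → 0 → 6 → 8 → 1 → 10 → 4 → 14 → 3 → 5 → 7 → 9 → 13 → 12 → 15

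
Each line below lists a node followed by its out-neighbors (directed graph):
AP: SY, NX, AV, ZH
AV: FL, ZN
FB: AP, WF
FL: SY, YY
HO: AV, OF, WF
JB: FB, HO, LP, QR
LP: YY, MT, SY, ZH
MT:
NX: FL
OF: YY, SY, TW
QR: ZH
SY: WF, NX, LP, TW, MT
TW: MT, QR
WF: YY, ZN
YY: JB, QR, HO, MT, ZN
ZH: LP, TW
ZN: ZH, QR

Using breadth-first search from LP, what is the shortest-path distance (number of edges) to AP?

Level 0: LP
Level 1: MT, SY, YY, ZH
Level 2: HO, JB, NX, QR, TW, WF, ZN
Level 3: AV, FB, FL, OF
Level 4: AP
AP first appears at level 4.

4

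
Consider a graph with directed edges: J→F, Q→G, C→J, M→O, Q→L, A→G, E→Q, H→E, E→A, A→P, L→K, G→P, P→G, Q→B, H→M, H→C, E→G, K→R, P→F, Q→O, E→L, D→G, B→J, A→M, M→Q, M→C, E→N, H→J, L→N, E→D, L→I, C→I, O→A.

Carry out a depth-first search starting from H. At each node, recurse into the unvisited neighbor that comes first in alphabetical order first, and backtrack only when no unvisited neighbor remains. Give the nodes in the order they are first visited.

H C I J F E A G P M O Q B L K R N D

Visit H
H → C
C → I
C → J
J → F
H → E
E → A
A → G
G → P
A → M
M → O
M → Q
Q → B
Q → L
L → K
K → R
L → N
E → D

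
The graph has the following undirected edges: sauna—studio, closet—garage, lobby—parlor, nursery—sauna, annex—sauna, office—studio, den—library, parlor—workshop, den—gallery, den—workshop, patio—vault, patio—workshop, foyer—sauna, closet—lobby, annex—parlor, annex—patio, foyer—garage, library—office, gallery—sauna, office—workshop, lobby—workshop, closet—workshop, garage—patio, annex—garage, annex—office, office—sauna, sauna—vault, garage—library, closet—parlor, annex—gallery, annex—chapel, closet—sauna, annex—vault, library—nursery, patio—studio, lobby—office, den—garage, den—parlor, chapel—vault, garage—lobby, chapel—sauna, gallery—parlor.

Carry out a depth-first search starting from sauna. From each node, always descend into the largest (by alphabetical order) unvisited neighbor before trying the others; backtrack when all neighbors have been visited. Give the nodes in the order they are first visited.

sauna -> vault -> patio -> workshop -> parlor -> lobby -> office -> studio -> library -> nursery -> garage -> foyer -> den -> gallery -> annex -> chapel -> closet

Visit sauna
sauna → vault
vault → patio
patio → workshop
workshop → parlor
parlor → lobby
lobby → office
office → studio
office → library
library → nursery
library → garage
garage → foyer
garage → den
den → gallery
gallery → annex
annex → chapel
garage → closet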